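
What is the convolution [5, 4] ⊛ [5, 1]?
y[0] = 5×5 = 25; y[1] = 5×1 + 4×5 = 25; y[2] = 4×1 = 4

[25, 25, 4]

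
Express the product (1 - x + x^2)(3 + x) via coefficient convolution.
Ascending coefficients: a = [1, -1, 1], b = [3, 1]. c[0] = 1×3 = 3; c[1] = 1×1 + -1×3 = -2; c[2] = -1×1 + 1×3 = 2; c[3] = 1×1 = 1. Result coefficients: [3, -2, 2, 1] → 3 - 2x + 2x^2 + x^3

3 - 2x + 2x^2 + x^3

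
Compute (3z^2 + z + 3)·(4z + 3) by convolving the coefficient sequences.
Ascending coefficients: a = [3, 1, 3], b = [3, 4]. c[0] = 3×3 = 9; c[1] = 3×4 + 1×3 = 15; c[2] = 1×4 + 3×3 = 13; c[3] = 3×4 = 12. Result coefficients: [9, 15, 13, 12] → 12z^3 + 13z^2 + 15z + 9

12z^3 + 13z^2 + 15z + 9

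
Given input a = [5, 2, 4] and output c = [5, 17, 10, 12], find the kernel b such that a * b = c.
Output length 4 = len(a) + len(b) - 1 ⇒ len(b) = 2. Solve b forward using b[k] = (c[k] - Σ_{i≥1} a[i]·b[k-i]) / a[0]: b[0] = c[0] / a[0] = 5 / 5 = 1; b[1] = (c[1] - 2×1) / a[0] = (17 - 2×1) / 5 = 3. So b = [1, 3]. Forward-check [5, 2, 4] * [1, 3]: c[0] = 5×1 = 5; c[1] = 5×3 + 2×1 = 17; c[2] = 2×3 + 4×1 = 10; c[3] = 4×3 = 12 → [5, 17, 10, 12] ✓

[1, 3]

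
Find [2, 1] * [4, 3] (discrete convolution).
y[0] = 2×4 = 8; y[1] = 2×3 + 1×4 = 10; y[2] = 1×3 = 3

[8, 10, 3]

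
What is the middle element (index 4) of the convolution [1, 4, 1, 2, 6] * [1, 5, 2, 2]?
Use y[k] = Σ_i a[i]·b[k-i] at k=4. y[4] = 4×2 + 1×2 + 2×5 + 6×1 = 26

26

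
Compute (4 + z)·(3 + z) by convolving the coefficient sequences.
Ascending coefficients: a = [4, 1], b = [3, 1]. c[0] = 4×3 = 12; c[1] = 4×1 + 1×3 = 7; c[2] = 1×1 = 1. Result coefficients: [12, 7, 1] → 12 + 7z + z^2

12 + 7z + z^2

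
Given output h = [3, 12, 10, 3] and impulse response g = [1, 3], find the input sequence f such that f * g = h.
Deconvolve h=[3, 12, 10, 3] by g=[1, 3]. Since g[0]=1, solve forward: f[0] = h[0] / 1 = 3; f[1] = (h[1] - 3×3) / 1 = 3; f[2] = (h[2] - 3×3) / 1 = 1. So f = [3, 3, 1]. Check by forward convolution: h[0] = 3×1 = 3; h[1] = 3×3 + 3×1 = 12; h[2] = 3×3 + 1×1 = 10; h[3] = 1×3 = 3

[3, 3, 1]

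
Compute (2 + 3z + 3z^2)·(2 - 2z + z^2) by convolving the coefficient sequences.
Ascending coefficients: a = [2, 3, 3], b = [2, -2, 1]. c[0] = 2×2 = 4; c[1] = 2×-2 + 3×2 = 2; c[2] = 2×1 + 3×-2 + 3×2 = 2; c[3] = 3×1 + 3×-2 = -3; c[4] = 3×1 = 3. Result coefficients: [4, 2, 2, -3, 3] → 4 + 2z + 2z^2 - 3z^3 + 3z^4

4 + 2z + 2z^2 - 3z^3 + 3z^4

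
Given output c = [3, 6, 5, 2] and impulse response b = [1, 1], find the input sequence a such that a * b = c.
Deconvolve c=[3, 6, 5, 2] by b=[1, 1]. Since b[0]=1, solve forward: a[0] = c[0] / 1 = 3; a[1] = (c[1] - 3×1) / 1 = 3; a[2] = (c[2] - 3×1) / 1 = 2. So a = [3, 3, 2]. Check by forward convolution: c[0] = 3×1 = 3; c[1] = 3×1 + 3×1 = 6; c[2] = 3×1 + 2×1 = 5; c[3] = 2×1 = 2

[3, 3, 2]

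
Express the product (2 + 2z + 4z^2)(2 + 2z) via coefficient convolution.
Ascending coefficients: a = [2, 2, 4], b = [2, 2]. c[0] = 2×2 = 4; c[1] = 2×2 + 2×2 = 8; c[2] = 2×2 + 4×2 = 12; c[3] = 4×2 = 8. Result coefficients: [4, 8, 12, 8] → 4 + 8z + 12z^2 + 8z^3

4 + 8z + 12z^2 + 8z^3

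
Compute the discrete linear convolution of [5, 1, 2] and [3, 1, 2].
y[0] = 5×3 = 15; y[1] = 5×1 + 1×3 = 8; y[2] = 5×2 + 1×1 + 2×3 = 17; y[3] = 1×2 + 2×1 = 4; y[4] = 2×2 = 4

[15, 8, 17, 4, 4]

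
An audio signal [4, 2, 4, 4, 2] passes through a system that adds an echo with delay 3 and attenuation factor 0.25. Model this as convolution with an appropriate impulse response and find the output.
Direct-path + delayed-attenuated-path model → impulse response h = [1, 0, 0, 0.25] (1 at lag 0, 0.25 at lag 3). Output y[n] = x[n] + 0.25·x[n - 3] (with x[n] = 0 outside 0..4): y[0] = 4 + 0.25×0 = 4; y[1] = 2 + 0.25×0 = 2; y[2] = 4 + 0.25×0 = 4; y[3] = 4 + 0.25×4 = 5.0; y[4] = 2 + 0.25×2 = 2.5; y[5] = 0 + 0.25×4 = 1.0; y[6] = 0 + 0.25×4 = 1.0; y[7] = 0 + 0.25×2 = 0.5. So y = [4, 2, 4, 5.0, 2.5, 1.0, 1.0, 0.5]

[4, 2, 4, 5.0, 2.5, 1.0, 1.0, 0.5]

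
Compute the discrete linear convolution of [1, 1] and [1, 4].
y[0] = 1×1 = 1; y[1] = 1×4 + 1×1 = 5; y[2] = 1×4 = 4

[1, 5, 4]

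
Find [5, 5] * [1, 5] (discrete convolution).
y[0] = 5×1 = 5; y[1] = 5×5 + 5×1 = 30; y[2] = 5×5 = 25

[5, 30, 25]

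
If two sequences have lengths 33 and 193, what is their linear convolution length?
Linear/full convolution length: m + n - 1 = 33 + 193 - 1 = 225

225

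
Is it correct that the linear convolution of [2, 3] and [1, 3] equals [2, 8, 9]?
Recompute linear convolution of [2, 3] and [1, 3]: y[0] = 2×1 = 2; y[1] = 2×3 + 3×1 = 9; y[2] = 3×3 = 9 → [2, 9, 9]. Compare to given [2, 8, 9]: they differ at index 1: given 8, correct 9, so answer: No

No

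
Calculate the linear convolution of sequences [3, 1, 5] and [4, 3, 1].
y[0] = 3×4 = 12; y[1] = 3×3 + 1×4 = 13; y[2] = 3×1 + 1×3 + 5×4 = 26; y[3] = 1×1 + 5×3 = 16; y[4] = 5×1 = 5

[12, 13, 26, 16, 5]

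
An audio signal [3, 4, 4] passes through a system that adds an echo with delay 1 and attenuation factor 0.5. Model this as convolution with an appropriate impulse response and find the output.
Direct-path + delayed-attenuated-path model → impulse response h = [1, 0.5] (1 at lag 0, 0.5 at lag 1). Output y[n] = x[n] + 0.5·x[n - 1] (with x[n] = 0 outside 0..2): y[0] = 3 + 0.5×0 = 3; y[1] = 4 + 0.5×3 = 5.5; y[2] = 4 + 0.5×4 = 6.0; y[3] = 0 + 0.5×4 = 2.0. So y = [3, 5.5, 6.0, 2.0]

[3, 5.5, 6.0, 2.0]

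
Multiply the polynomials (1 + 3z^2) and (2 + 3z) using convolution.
Ascending coefficients: a = [1, 0, 3], b = [2, 3]. c[0] = 1×2 = 2; c[1] = 1×3 + 0×2 = 3; c[2] = 0×3 + 3×2 = 6; c[3] = 3×3 = 9. Result coefficients: [2, 3, 6, 9] → 2 + 3z + 6z^2 + 9z^3

2 + 3z + 6z^2 + 9z^3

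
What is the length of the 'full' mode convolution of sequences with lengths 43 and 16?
Linear/full convolution length: m + n - 1 = 43 + 16 - 1 = 58

58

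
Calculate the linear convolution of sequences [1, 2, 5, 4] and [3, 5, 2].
y[0] = 1×3 = 3; y[1] = 1×5 + 2×3 = 11; y[2] = 1×2 + 2×5 + 5×3 = 27; y[3] = 2×2 + 5×5 + 4×3 = 41; y[4] = 5×2 + 4×5 = 30; y[5] = 4×2 = 8

[3, 11, 27, 41, 30, 8]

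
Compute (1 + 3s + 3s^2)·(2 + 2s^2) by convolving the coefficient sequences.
Ascending coefficients: a = [1, 3, 3], b = [2, 0, 2]. c[0] = 1×2 = 2; c[1] = 1×0 + 3×2 = 6; c[2] = 1×2 + 3×0 + 3×2 = 8; c[3] = 3×2 + 3×0 = 6; c[4] = 3×2 = 6. Result coefficients: [2, 6, 8, 6, 6] → 2 + 6s + 8s^2 + 6s^3 + 6s^4

2 + 6s + 8s^2 + 6s^3 + 6s^4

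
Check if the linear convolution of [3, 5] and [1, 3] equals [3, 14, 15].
Recompute linear convolution of [3, 5] and [1, 3]: y[0] = 3×1 = 3; y[1] = 3×3 + 5×1 = 14; y[2] = 5×3 = 15 → [3, 14, 15]. Given [3, 14, 15] matches, so answer: Yes

Yes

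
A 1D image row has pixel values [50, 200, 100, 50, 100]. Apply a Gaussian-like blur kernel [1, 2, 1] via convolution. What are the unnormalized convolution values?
Convolve image row [50, 200, 100, 50, 100] with kernel [1, 2, 1]: y[0] = 50×1 = 50; y[1] = 50×2 + 200×1 = 300; y[2] = 50×1 + 200×2 + 100×1 = 550; y[3] = 200×1 + 100×2 + 50×1 = 450; y[4] = 100×1 + 50×2 + 100×1 = 300; y[5] = 50×1 + 100×2 = 250; y[6] = 100×1 = 100 → [50, 300, 550, 450, 300, 250, 100]. Normalization factor = sum(kernel) = 4.

[50, 300, 550, 450, 300, 250, 100]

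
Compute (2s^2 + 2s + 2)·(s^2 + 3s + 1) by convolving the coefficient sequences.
Ascending coefficients: a = [2, 2, 2], b = [1, 3, 1]. c[0] = 2×1 = 2; c[1] = 2×3 + 2×1 = 8; c[2] = 2×1 + 2×3 + 2×1 = 10; c[3] = 2×1 + 2×3 = 8; c[4] = 2×1 = 2. Result coefficients: [2, 8, 10, 8, 2] → 2s^4 + 8s^3 + 10s^2 + 8s + 2

2s^4 + 8s^3 + 10s^2 + 8s + 2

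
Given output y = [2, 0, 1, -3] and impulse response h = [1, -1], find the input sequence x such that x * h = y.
Deconvolve y=[2, 0, 1, -3] by h=[1, -1]. Since h[0]=1, solve forward: x[0] = y[0] / 1 = 2; x[1] = (y[1] - 2×-1) / 1 = 2; x[2] = (y[2] - 2×-1) / 1 = 3. So x = [2, 2, 3]. Check by forward convolution: y[0] = 2×1 = 2; y[1] = 2×-1 + 2×1 = 0; y[2] = 2×-1 + 3×1 = 1; y[3] = 3×-1 = -3

[2, 2, 3]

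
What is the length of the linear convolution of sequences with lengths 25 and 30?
Linear/full convolution length: m + n - 1 = 25 + 30 - 1 = 54

54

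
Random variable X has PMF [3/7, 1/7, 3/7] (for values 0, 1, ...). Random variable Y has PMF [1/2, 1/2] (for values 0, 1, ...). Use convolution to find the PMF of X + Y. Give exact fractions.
P(X+Y=k) = Σ_i P(X=i)·P(Y=k-i) — a convolution of [3/7, 1/7, 3/7] and [1/2, 1/2]. P(X+Y=0) = (3/7)×(1/2) = 3/14; P(X+Y=1) = (3/7)×(1/2) + (1/7)×(1/2) = 3/14 + 1/14 = 2/7; P(X+Y=2) = (1/7)×(1/2) + (3/7)×(1/2) = 1/14 + 3/14 = 2/7; P(X+Y=3) = (3/7)×(1/2) = 3/14. PMF: [3/14, 2/7, 2/7, 3/14] (sums to 1 ✓)

[3/14, 2/7, 2/7, 3/14]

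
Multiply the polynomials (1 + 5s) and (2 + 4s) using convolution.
Ascending coefficients: a = [1, 5], b = [2, 4]. c[0] = 1×2 = 2; c[1] = 1×4 + 5×2 = 14; c[2] = 5×4 = 20. Result coefficients: [2, 14, 20] → 2 + 14s + 20s^2

2 + 14s + 20s^2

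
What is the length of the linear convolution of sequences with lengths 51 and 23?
Linear/full convolution length: m + n - 1 = 51 + 23 - 1 = 73

73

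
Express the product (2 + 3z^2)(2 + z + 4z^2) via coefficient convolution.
Ascending coefficients: a = [2, 0, 3], b = [2, 1, 4]. c[0] = 2×2 = 4; c[1] = 2×1 + 0×2 = 2; c[2] = 2×4 + 0×1 + 3×2 = 14; c[3] = 0×4 + 3×1 = 3; c[4] = 3×4 = 12. Result coefficients: [4, 2, 14, 3, 12] → 4 + 2z + 14z^2 + 3z^3 + 12z^4

4 + 2z + 14z^2 + 3z^3 + 12z^4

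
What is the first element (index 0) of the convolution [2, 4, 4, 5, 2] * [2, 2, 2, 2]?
Use y[k] = Σ_i a[i]·b[k-i] at k=0. y[0] = 2×2 = 4

4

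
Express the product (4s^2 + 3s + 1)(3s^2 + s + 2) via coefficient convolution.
Ascending coefficients: a = [1, 3, 4], b = [2, 1, 3]. c[0] = 1×2 = 2; c[1] = 1×1 + 3×2 = 7; c[2] = 1×3 + 3×1 + 4×2 = 14; c[3] = 3×3 + 4×1 = 13; c[4] = 4×3 = 12. Result coefficients: [2, 7, 14, 13, 12] → 12s^4 + 13s^3 + 14s^2 + 7s + 2

12s^4 + 13s^3 + 14s^2 + 7s + 2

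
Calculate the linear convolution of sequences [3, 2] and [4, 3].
y[0] = 3×4 = 12; y[1] = 3×3 + 2×4 = 17; y[2] = 2×3 = 6

[12, 17, 6]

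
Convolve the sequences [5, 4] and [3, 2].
y[0] = 5×3 = 15; y[1] = 5×2 + 4×3 = 22; y[2] = 4×2 = 8

[15, 22, 8]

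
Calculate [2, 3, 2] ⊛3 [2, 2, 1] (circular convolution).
Use y[k] = Σ_j s[j]·t[(k-j) mod 3]. y[0] = 2×2 + 3×1 + 2×2 = 11; y[1] = 2×2 + 3×2 + 2×1 = 12; y[2] = 2×1 + 3×2 + 2×2 = 12. Result: [11, 12, 12]

[11, 12, 12]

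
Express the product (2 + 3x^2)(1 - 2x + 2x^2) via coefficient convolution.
Ascending coefficients: a = [2, 0, 3], b = [1, -2, 2]. c[0] = 2×1 = 2; c[1] = 2×-2 + 0×1 = -4; c[2] = 2×2 + 0×-2 + 3×1 = 7; c[3] = 0×2 + 3×-2 = -6; c[4] = 3×2 = 6. Result coefficients: [2, -4, 7, -6, 6] → 2 - 4x + 7x^2 - 6x^3 + 6x^4

2 - 4x + 7x^2 - 6x^3 + 6x^4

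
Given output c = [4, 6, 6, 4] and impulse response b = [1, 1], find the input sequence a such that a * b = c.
Deconvolve c=[4, 6, 6, 4] by b=[1, 1]. Since b[0]=1, solve forward: a[0] = c[0] / 1 = 4; a[1] = (c[1] - 4×1) / 1 = 2; a[2] = (c[2] - 2×1) / 1 = 4. So a = [4, 2, 4]. Check by forward convolution: c[0] = 4×1 = 4; c[1] = 4×1 + 2×1 = 6; c[2] = 2×1 + 4×1 = 6; c[3] = 4×1 = 4

[4, 2, 4]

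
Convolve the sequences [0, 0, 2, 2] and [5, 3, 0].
y[0] = 0×5 = 0; y[1] = 0×3 + 0×5 = 0; y[2] = 0×0 + 0×3 + 2×5 = 10; y[3] = 0×0 + 2×3 + 2×5 = 16; y[4] = 2×0 + 2×3 = 6; y[5] = 2×0 = 0

[0, 0, 10, 16, 6, 0]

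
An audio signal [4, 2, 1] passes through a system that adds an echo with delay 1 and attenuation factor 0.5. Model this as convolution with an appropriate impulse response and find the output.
Direct-path + delayed-attenuated-path model → impulse response h = [1, 0.5] (1 at lag 0, 0.5 at lag 1). Output y[n] = x[n] + 0.5·x[n - 1] (with x[n] = 0 outside 0..2): y[0] = 4 + 0.5×0 = 4; y[1] = 2 + 0.5×4 = 4.0; y[2] = 1 + 0.5×2 = 2.0; y[3] = 0 + 0.5×1 = 0.5. So y = [4, 4.0, 2.0, 0.5]

[4, 4.0, 2.0, 0.5]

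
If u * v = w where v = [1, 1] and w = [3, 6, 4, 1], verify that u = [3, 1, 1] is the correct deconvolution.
Forward-compute [3, 1, 1] * [1, 1]: w[0] = 3×1 = 3; w[1] = 3×1 + 1×1 = 4; w[2] = 1×1 + 1×1 = 2; w[3] = 1×1 = 1 → [3, 4, 2, 1]. Does not match given w = [3, 6, 4, 1].

Not verified. [3, 1, 1] * [1, 1] = [3, 4, 2, 1], which differs from [3, 6, 4, 1] at index 1.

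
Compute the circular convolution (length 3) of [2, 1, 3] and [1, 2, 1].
Use y[k] = Σ_j u[j]·v[(k-j) mod 3]. y[0] = 2×1 + 1×1 + 3×2 = 9; y[1] = 2×2 + 1×1 + 3×1 = 8; y[2] = 2×1 + 1×2 + 3×1 = 7. Result: [9, 8, 7]

[9, 8, 7]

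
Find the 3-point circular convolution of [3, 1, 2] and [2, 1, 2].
Use y[k] = Σ_j f[j]·g[(k-j) mod 3]. y[0] = 3×2 + 1×2 + 2×1 = 10; y[1] = 3×1 + 1×2 + 2×2 = 9; y[2] = 3×2 + 1×1 + 2×2 = 11. Result: [10, 9, 11]

[10, 9, 11]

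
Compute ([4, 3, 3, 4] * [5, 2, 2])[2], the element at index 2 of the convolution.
Use y[k] = Σ_i a[i]·b[k-i] at k=2. y[2] = 4×2 + 3×2 + 3×5 = 29

29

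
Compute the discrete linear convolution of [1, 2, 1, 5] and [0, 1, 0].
y[0] = 1×0 = 0; y[1] = 1×1 + 2×0 = 1; y[2] = 1×0 + 2×1 + 1×0 = 2; y[3] = 2×0 + 1×1 + 5×0 = 1; y[4] = 1×0 + 5×1 = 5; y[5] = 5×0 = 0

[0, 1, 2, 1, 5, 0]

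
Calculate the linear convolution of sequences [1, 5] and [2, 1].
y[0] = 1×2 = 2; y[1] = 1×1 + 5×2 = 11; y[2] = 5×1 = 5

[2, 11, 5]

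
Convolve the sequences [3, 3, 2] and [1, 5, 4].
y[0] = 3×1 = 3; y[1] = 3×5 + 3×1 = 18; y[2] = 3×4 + 3×5 + 2×1 = 29; y[3] = 3×4 + 2×5 = 22; y[4] = 2×4 = 8

[3, 18, 29, 22, 8]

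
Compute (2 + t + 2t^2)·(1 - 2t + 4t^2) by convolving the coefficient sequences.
Ascending coefficients: a = [2, 1, 2], b = [1, -2, 4]. c[0] = 2×1 = 2; c[1] = 2×-2 + 1×1 = -3; c[2] = 2×4 + 1×-2 + 2×1 = 8; c[3] = 1×4 + 2×-2 = 0; c[4] = 2×4 = 8. Result coefficients: [2, -3, 8, 0, 8] → 2 - 3t + 8t^2 + 8t^4

2 - 3t + 8t^2 + 8t^4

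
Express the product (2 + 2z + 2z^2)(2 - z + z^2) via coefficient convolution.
Ascending coefficients: a = [2, 2, 2], b = [2, -1, 1]. c[0] = 2×2 = 4; c[1] = 2×-1 + 2×2 = 2; c[2] = 2×1 + 2×-1 + 2×2 = 4; c[3] = 2×1 + 2×-1 = 0; c[4] = 2×1 = 2. Result coefficients: [4, 2, 4, 0, 2] → 4 + 2z + 4z^2 + 2z^4

4 + 2z + 4z^2 + 2z^4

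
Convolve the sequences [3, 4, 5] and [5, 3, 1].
y[0] = 3×5 = 15; y[1] = 3×3 + 4×5 = 29; y[2] = 3×1 + 4×3 + 5×5 = 40; y[3] = 4×1 + 5×3 = 19; y[4] = 5×1 = 5

[15, 29, 40, 19, 5]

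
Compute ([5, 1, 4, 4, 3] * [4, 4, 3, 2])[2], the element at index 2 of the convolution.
Use y[k] = Σ_i a[i]·b[k-i] at k=2. y[2] = 5×3 + 1×4 + 4×4 = 35

35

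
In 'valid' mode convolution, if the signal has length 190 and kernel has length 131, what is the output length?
'Valid' mode counts only positions where the kernel fully overlaps the signal: m - n + 1 = 190 - 131 + 1 = 60

60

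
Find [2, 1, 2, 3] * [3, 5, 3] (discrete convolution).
y[0] = 2×3 = 6; y[1] = 2×5 + 1×3 = 13; y[2] = 2×3 + 1×5 + 2×3 = 17; y[3] = 1×3 + 2×5 + 3×3 = 22; y[4] = 2×3 + 3×5 = 21; y[5] = 3×3 = 9

[6, 13, 17, 22, 21, 9]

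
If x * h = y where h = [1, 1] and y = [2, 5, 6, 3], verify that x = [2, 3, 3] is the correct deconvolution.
Forward-compute [2, 3, 3] * [1, 1]: y[0] = 2×1 = 2; y[1] = 2×1 + 3×1 = 5; y[2] = 3×1 + 3×1 = 6; y[3] = 3×1 = 3 → [2, 5, 6, 3]. Matches given y = [2, 5, 6, 3], so verified.

Verified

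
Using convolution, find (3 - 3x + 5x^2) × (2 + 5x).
Ascending coefficients: a = [3, -3, 5], b = [2, 5]. c[0] = 3×2 = 6; c[1] = 3×5 + -3×2 = 9; c[2] = -3×5 + 5×2 = -5; c[3] = 5×5 = 25. Result coefficients: [6, 9, -5, 25] → 6 + 9x - 5x^2 + 25x^3

6 + 9x - 5x^2 + 25x^3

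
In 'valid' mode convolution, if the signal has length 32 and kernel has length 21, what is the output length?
'Valid' mode counts only positions where the kernel fully overlaps the signal: m - n + 1 = 32 - 21 + 1 = 12

12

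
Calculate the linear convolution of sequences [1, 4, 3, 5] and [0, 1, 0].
y[0] = 1×0 = 0; y[1] = 1×1 + 4×0 = 1; y[2] = 1×0 + 4×1 + 3×0 = 4; y[3] = 4×0 + 3×1 + 5×0 = 3; y[4] = 3×0 + 5×1 = 5; y[5] = 5×0 = 0

[0, 1, 4, 3, 5, 0]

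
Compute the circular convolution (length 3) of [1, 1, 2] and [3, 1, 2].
Use y[k] = Σ_j f[j]·g[(k-j) mod 3]. y[0] = 1×3 + 1×2 + 2×1 = 7; y[1] = 1×1 + 1×3 + 2×2 = 8; y[2] = 1×2 + 1×1 + 2×3 = 9. Result: [7, 8, 9]

[7, 8, 9]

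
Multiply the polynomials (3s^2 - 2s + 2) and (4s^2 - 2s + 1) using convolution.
Ascending coefficients: a = [2, -2, 3], b = [1, -2, 4]. c[0] = 2×1 = 2; c[1] = 2×-2 + -2×1 = -6; c[2] = 2×4 + -2×-2 + 3×1 = 15; c[3] = -2×4 + 3×-2 = -14; c[4] = 3×4 = 12. Result coefficients: [2, -6, 15, -14, 12] → 12s^4 - 14s^3 + 15s^2 - 6s + 2

12s^4 - 14s^3 + 15s^2 - 6s + 2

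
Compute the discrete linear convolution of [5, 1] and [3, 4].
y[0] = 5×3 = 15; y[1] = 5×4 + 1×3 = 23; y[2] = 1×4 = 4

[15, 23, 4]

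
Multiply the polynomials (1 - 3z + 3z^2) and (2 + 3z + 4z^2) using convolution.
Ascending coefficients: a = [1, -3, 3], b = [2, 3, 4]. c[0] = 1×2 = 2; c[1] = 1×3 + -3×2 = -3; c[2] = 1×4 + -3×3 + 3×2 = 1; c[3] = -3×4 + 3×3 = -3; c[4] = 3×4 = 12. Result coefficients: [2, -3, 1, -3, 12] → 2 - 3z + z^2 - 3z^3 + 12z^4

2 - 3z + z^2 - 3z^3 + 12z^4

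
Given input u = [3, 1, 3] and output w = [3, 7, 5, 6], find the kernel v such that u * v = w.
Output length 4 = len(u) + len(v) - 1 ⇒ len(v) = 2. Solve v forward using v[k] = (w[k] - Σ_{i≥1} u[i]·v[k-i]) / u[0]: v[0] = w[0] / u[0] = 3 / 3 = 1; v[1] = (w[1] - 1×1) / u[0] = (7 - 1×1) / 3 = 2. So v = [1, 2]. Forward-check [3, 1, 3] * [1, 2]: w[0] = 3×1 = 3; w[1] = 3×2 + 1×1 = 7; w[2] = 1×2 + 3×1 = 5; w[3] = 3×2 = 6 → [3, 7, 5, 6] ✓

[1, 2]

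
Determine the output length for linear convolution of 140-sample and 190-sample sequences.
Linear/full convolution length: m + n - 1 = 140 + 190 - 1 = 329

329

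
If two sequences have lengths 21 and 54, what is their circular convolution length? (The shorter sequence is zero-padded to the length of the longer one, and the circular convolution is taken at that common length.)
Circular convolution (zero-padding the shorter input) has length max(m, n) = max(21, 54) = 54

54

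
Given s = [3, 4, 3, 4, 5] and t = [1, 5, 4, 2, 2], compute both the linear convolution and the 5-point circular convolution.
Linear: y_lin[0] = 3×1 = 3; y_lin[1] = 3×5 + 4×1 = 19; y_lin[2] = 3×4 + 4×5 + 3×1 = 35; y_lin[3] = 3×2 + 4×4 + 3×5 + 4×1 = 41; y_lin[4] = 3×2 + 4×2 + 3×4 + 4×5 + 5×1 = 51; y_lin[5] = 4×2 + 3×2 + 4×4 + 5×5 = 55; y_lin[6] = 3×2 + 4×2 + 5×4 = 34; y_lin[7] = 4×2 + 5×2 = 18; y_lin[8] = 5×2 = 10 → [3, 19, 35, 41, 51, 55, 34, 18, 10]. Circular (length 5): y[0] = 3×1 + 4×2 + 3×2 + 4×4 + 5×5 = 58; y[1] = 3×5 + 4×1 + 3×2 + 4×2 + 5×4 = 53; y[2] = 3×4 + 4×5 + 3×1 + 4×2 + 5×2 = 53; y[3] = 3×2 + 4×4 + 3×5 + 4×1 + 5×2 = 51; y[4] = 3×2 + 4×2 + 3×4 + 4×5 + 5×1 = 51 → [58, 53, 53, 51, 51]

Linear: [3, 19, 35, 41, 51, 55, 34, 18, 10], Circular: [58, 53, 53, 51, 51]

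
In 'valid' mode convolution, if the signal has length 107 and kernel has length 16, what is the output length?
'Valid' mode counts only positions where the kernel fully overlaps the signal: m - n + 1 = 107 - 16 + 1 = 92

92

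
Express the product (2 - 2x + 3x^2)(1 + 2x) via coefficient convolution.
Ascending coefficients: a = [2, -2, 3], b = [1, 2]. c[0] = 2×1 = 2; c[1] = 2×2 + -2×1 = 2; c[2] = -2×2 + 3×1 = -1; c[3] = 3×2 = 6. Result coefficients: [2, 2, -1, 6] → 2 + 2x - x^2 + 6x^3

2 + 2x - x^2 + 6x^3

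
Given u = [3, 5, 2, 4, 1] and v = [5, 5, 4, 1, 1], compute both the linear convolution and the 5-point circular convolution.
Linear: y_lin[0] = 3×5 = 15; y_lin[1] = 3×5 + 5×5 = 40; y_lin[2] = 3×4 + 5×5 + 2×5 = 47; y_lin[3] = 3×1 + 5×4 + 2×5 + 4×5 = 53; y_lin[4] = 3×1 + 5×1 + 2×4 + 4×5 + 1×5 = 41; y_lin[5] = 5×1 + 2×1 + 4×4 + 1×5 = 28; y_lin[6] = 2×1 + 4×1 + 1×4 = 10; y_lin[7] = 4×1 + 1×1 = 5; y_lin[8] = 1×1 = 1 → [15, 40, 47, 53, 41, 28, 10, 5, 1]. Circular (length 5): y[0] = 3×5 + 5×1 + 2×1 + 4×4 + 1×5 = 43; y[1] = 3×5 + 5×5 + 2×1 + 4×1 + 1×4 = 50; y[2] = 3×4 + 5×5 + 2×5 + 4×1 + 1×1 = 52; y[3] = 3×1 + 5×4 + 2×5 + 4×5 + 1×1 = 54; y[4] = 3×1 + 5×1 + 2×4 + 4×5 + 1×5 = 41 → [43, 50, 52, 54, 41]

Linear: [15, 40, 47, 53, 41, 28, 10, 5, 1], Circular: [43, 50, 52, 54, 41]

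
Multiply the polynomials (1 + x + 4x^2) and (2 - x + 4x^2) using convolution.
Ascending coefficients: a = [1, 1, 4], b = [2, -1, 4]. c[0] = 1×2 = 2; c[1] = 1×-1 + 1×2 = 1; c[2] = 1×4 + 1×-1 + 4×2 = 11; c[3] = 1×4 + 4×-1 = 0; c[4] = 4×4 = 16. Result coefficients: [2, 1, 11, 0, 16] → 2 + x + 11x^2 + 16x^4

2 + x + 11x^2 + 16x^4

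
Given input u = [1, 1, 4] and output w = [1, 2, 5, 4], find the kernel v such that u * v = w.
Output length 4 = len(u) + len(v) - 1 ⇒ len(v) = 2. Solve v forward using v[k] = (w[k] - Σ_{i≥1} u[i]·v[k-i]) / u[0]: v[0] = w[0] / u[0] = 1 / 1 = 1; v[1] = (w[1] - 1×1) / u[0] = (2 - 1×1) / 1 = 1. So v = [1, 1]. Forward-check [1, 1, 4] * [1, 1]: w[0] = 1×1 = 1; w[1] = 1×1 + 1×1 = 2; w[2] = 1×1 + 4×1 = 5; w[3] = 4×1 = 4 → [1, 2, 5, 4] ✓

[1, 1]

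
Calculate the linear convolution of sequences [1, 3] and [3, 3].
y[0] = 1×3 = 3; y[1] = 1×3 + 3×3 = 12; y[2] = 3×3 = 9

[3, 12, 9]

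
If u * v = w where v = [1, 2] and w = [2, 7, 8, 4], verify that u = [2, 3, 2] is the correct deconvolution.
Forward-compute [2, 3, 2] * [1, 2]: w[0] = 2×1 = 2; w[1] = 2×2 + 3×1 = 7; w[2] = 3×2 + 2×1 = 8; w[3] = 2×2 = 4 → [2, 7, 8, 4]. Matches given w = [2, 7, 8, 4], so verified.

Verified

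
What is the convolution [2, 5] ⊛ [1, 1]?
y[0] = 2×1 = 2; y[1] = 2×1 + 5×1 = 7; y[2] = 5×1 = 5

[2, 7, 5]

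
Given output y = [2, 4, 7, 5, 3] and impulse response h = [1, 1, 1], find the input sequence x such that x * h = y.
Deconvolve y=[2, 4, 7, 5, 3] by h=[1, 1, 1]. Since h[0]=1, solve forward: x[0] = y[0] / 1 = 2; x[1] = (y[1] - 2×1) / 1 = 2; x[2] = (y[2] - 2×1 - 2×1) / 1 = 3. So x = [2, 2, 3]. Check by forward convolution: y[0] = 2×1 = 2; y[1] = 2×1 + 2×1 = 4; y[2] = 2×1 + 2×1 + 3×1 = 7; y[3] = 2×1 + 3×1 = 5; y[4] = 3×1 = 3

[2, 2, 3]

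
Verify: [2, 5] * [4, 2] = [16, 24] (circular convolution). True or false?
Recompute circular convolution of [2, 5] and [4, 2]: y[0] = 2×4 + 5×2 = 18; y[1] = 2×2 + 5×4 = 24 → [18, 24]. Compare to given [16, 24]: they differ at index 0: given 16, correct 18, so answer: No

No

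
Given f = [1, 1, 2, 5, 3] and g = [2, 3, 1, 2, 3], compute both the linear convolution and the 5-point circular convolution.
Linear: y_lin[0] = 1×2 = 2; y_lin[1] = 1×3 + 1×2 = 5; y_lin[2] = 1×1 + 1×3 + 2×2 = 8; y_lin[3] = 1×2 + 1×1 + 2×3 + 5×2 = 19; y_lin[4] = 1×3 + 1×2 + 2×1 + 5×3 + 3×2 = 28; y_lin[5] = 1×3 + 2×2 + 5×1 + 3×3 = 21; y_lin[6] = 2×3 + 5×2 + 3×1 = 19; y_lin[7] = 5×3 + 3×2 = 21; y_lin[8] = 3×3 = 9 → [2, 5, 8, 19, 28, 21, 19, 21, 9]. Circular (length 5): y[0] = 1×2 + 1×3 + 2×2 + 5×1 + 3×3 = 23; y[1] = 1×3 + 1×2 + 2×3 + 5×2 + 3×1 = 24; y[2] = 1×1 + 1×3 + 2×2 + 5×3 + 3×2 = 29; y[3] = 1×2 + 1×1 + 2×3 + 5×2 + 3×3 = 28; y[4] = 1×3 + 1×2 + 2×1 + 5×3 + 3×2 = 28 → [23, 24, 29, 28, 28]

Linear: [2, 5, 8, 19, 28, 21, 19, 21, 9], Circular: [23, 24, 29, 28, 28]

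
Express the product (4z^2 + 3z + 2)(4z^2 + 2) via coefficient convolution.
Ascending coefficients: a = [2, 3, 4], b = [2, 0, 4]. c[0] = 2×2 = 4; c[1] = 2×0 + 3×2 = 6; c[2] = 2×4 + 3×0 + 4×2 = 16; c[3] = 3×4 + 4×0 = 12; c[4] = 4×4 = 16. Result coefficients: [4, 6, 16, 12, 16] → 16z^4 + 12z^3 + 16z^2 + 6z + 4

16z^4 + 12z^3 + 16z^2 + 6z + 4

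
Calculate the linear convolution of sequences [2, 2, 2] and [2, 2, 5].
y[0] = 2×2 = 4; y[1] = 2×2 + 2×2 = 8; y[2] = 2×5 + 2×2 + 2×2 = 18; y[3] = 2×5 + 2×2 = 14; y[4] = 2×5 = 10

[4, 8, 18, 14, 10]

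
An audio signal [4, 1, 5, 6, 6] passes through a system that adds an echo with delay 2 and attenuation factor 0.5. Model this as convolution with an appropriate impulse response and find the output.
Direct-path + delayed-attenuated-path model → impulse response h = [1, 0, 0.5] (1 at lag 0, 0.5 at lag 2). Output y[n] = x[n] + 0.5·x[n - 2] (with x[n] = 0 outside 0..4): y[0] = 4 + 0.5×0 = 4; y[1] = 1 + 0.5×0 = 1; y[2] = 5 + 0.5×4 = 7.0; y[3] = 6 + 0.5×1 = 6.5; y[4] = 6 + 0.5×5 = 8.5; y[5] = 0 + 0.5×6 = 3.0; y[6] = 0 + 0.5×6 = 3.0. So y = [4, 1, 7.0, 6.5, 8.5, 3.0, 3.0]

[4, 1, 7.0, 6.5, 8.5, 3.0, 3.0]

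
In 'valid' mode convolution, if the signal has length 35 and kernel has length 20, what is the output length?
'Valid' mode counts only positions where the kernel fully overlaps the signal: m - n + 1 = 35 - 20 + 1 = 16

16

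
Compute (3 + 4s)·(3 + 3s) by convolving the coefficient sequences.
Ascending coefficients: a = [3, 4], b = [3, 3]. c[0] = 3×3 = 9; c[1] = 3×3 + 4×3 = 21; c[2] = 4×3 = 12. Result coefficients: [9, 21, 12] → 9 + 21s + 12s^2

9 + 21s + 12s^2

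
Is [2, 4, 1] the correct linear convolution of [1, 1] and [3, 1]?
Recompute linear convolution of [1, 1] and [3, 1]: y[0] = 1×3 = 3; y[1] = 1×1 + 1×3 = 4; y[2] = 1×1 = 1 → [3, 4, 1]. Compare to given [2, 4, 1]: they differ at index 0: given 2, correct 3, so answer: No

No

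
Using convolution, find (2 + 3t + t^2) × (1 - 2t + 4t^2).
Ascending coefficients: a = [2, 3, 1], b = [1, -2, 4]. c[0] = 2×1 = 2; c[1] = 2×-2 + 3×1 = -1; c[2] = 2×4 + 3×-2 + 1×1 = 3; c[3] = 3×4 + 1×-2 = 10; c[4] = 1×4 = 4. Result coefficients: [2, -1, 3, 10, 4] → 2 - t + 3t^2 + 10t^3 + 4t^4

2 - t + 3t^2 + 10t^3 + 4t^4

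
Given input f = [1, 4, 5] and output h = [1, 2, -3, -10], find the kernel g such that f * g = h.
Output length 4 = len(f) + len(g) - 1 ⇒ len(g) = 2. Solve g forward using g[k] = (h[k] - Σ_{i≥1} f[i]·g[k-i]) / f[0]: g[0] = h[0] / f[0] = 1 / 1 = 1; g[1] = (h[1] - 4×1) / f[0] = (2 - 4×1) / 1 = -2. So g = [1, -2]. Forward-check [1, 4, 5] * [1, -2]: h[0] = 1×1 = 1; h[1] = 1×-2 + 4×1 = 2; h[2] = 4×-2 + 5×1 = -3; h[3] = 5×-2 = -10 → [1, 2, -3, -10] ✓

[1, -2]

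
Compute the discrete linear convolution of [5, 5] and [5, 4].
y[0] = 5×5 = 25; y[1] = 5×4 + 5×5 = 45; y[2] = 5×4 = 20

[25, 45, 20]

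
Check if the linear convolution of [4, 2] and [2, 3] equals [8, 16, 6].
Recompute linear convolution of [4, 2] and [2, 3]: y[0] = 4×2 = 8; y[1] = 4×3 + 2×2 = 16; y[2] = 2×3 = 6 → [8, 16, 6]. Given [8, 16, 6] matches, so answer: Yes

Yes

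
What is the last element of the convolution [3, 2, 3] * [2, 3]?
Use y[k] = Σ_i a[i]·b[k-i] at k=3. y[3] = 3×3 = 9

9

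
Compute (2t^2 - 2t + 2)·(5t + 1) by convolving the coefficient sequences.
Ascending coefficients: a = [2, -2, 2], b = [1, 5]. c[0] = 2×1 = 2; c[1] = 2×5 + -2×1 = 8; c[2] = -2×5 + 2×1 = -8; c[3] = 2×5 = 10. Result coefficients: [2, 8, -8, 10] → 10t^3 - 8t^2 + 8t + 2

10t^3 - 8t^2 + 8t + 2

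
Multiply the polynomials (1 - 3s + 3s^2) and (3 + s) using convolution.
Ascending coefficients: a = [1, -3, 3], b = [3, 1]. c[0] = 1×3 = 3; c[1] = 1×1 + -3×3 = -8; c[2] = -3×1 + 3×3 = 6; c[3] = 3×1 = 3. Result coefficients: [3, -8, 6, 3] → 3 - 8s + 6s^2 + 3s^3

3 - 8s + 6s^2 + 3s^3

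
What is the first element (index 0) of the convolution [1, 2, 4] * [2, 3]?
Use y[k] = Σ_i a[i]·b[k-i] at k=0. y[0] = 1×2 = 2

2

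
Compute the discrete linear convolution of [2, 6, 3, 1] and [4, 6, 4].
y[0] = 2×4 = 8; y[1] = 2×6 + 6×4 = 36; y[2] = 2×4 + 6×6 + 3×4 = 56; y[3] = 6×4 + 3×6 + 1×4 = 46; y[4] = 3×4 + 1×6 = 18; y[5] = 1×4 = 4

[8, 36, 56, 46, 18, 4]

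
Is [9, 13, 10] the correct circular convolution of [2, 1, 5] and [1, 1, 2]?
Recompute circular convolution of [2, 1, 5] and [1, 1, 2]: y[0] = 2×1 + 1×2 + 5×1 = 9; y[1] = 2×1 + 1×1 + 5×2 = 13; y[2] = 2×2 + 1×1 + 5×1 = 10 → [9, 13, 10]. Given [9, 13, 10] matches, so answer: Yes

Yes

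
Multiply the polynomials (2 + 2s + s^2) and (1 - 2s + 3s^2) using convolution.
Ascending coefficients: a = [2, 2, 1], b = [1, -2, 3]. c[0] = 2×1 = 2; c[1] = 2×-2 + 2×1 = -2; c[2] = 2×3 + 2×-2 + 1×1 = 3; c[3] = 2×3 + 1×-2 = 4; c[4] = 1×3 = 3. Result coefficients: [2, -2, 3, 4, 3] → 2 - 2s + 3s^2 + 4s^3 + 3s^4

2 - 2s + 3s^2 + 4s^3 + 3s^4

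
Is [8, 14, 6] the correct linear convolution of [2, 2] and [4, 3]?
Recompute linear convolution of [2, 2] and [4, 3]: y[0] = 2×4 = 8; y[1] = 2×3 + 2×4 = 14; y[2] = 2×3 = 6 → [8, 14, 6]. Given [8, 14, 6] matches, so answer: Yes

Yes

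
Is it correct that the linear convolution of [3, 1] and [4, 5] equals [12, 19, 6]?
Recompute linear convolution of [3, 1] and [4, 5]: y[0] = 3×4 = 12; y[1] = 3×5 + 1×4 = 19; y[2] = 1×5 = 5 → [12, 19, 5]. Compare to given [12, 19, 6]: they differ at index 2: given 6, correct 5, so answer: No

No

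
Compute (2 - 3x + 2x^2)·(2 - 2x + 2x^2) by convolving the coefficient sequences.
Ascending coefficients: a = [2, -3, 2], b = [2, -2, 2]. c[0] = 2×2 = 4; c[1] = 2×-2 + -3×2 = -10; c[2] = 2×2 + -3×-2 + 2×2 = 14; c[3] = -3×2 + 2×-2 = -10; c[4] = 2×2 = 4. Result coefficients: [4, -10, 14, -10, 4] → 4 - 10x + 14x^2 - 10x^3 + 4x^4

4 - 10x + 14x^2 - 10x^3 + 4x^4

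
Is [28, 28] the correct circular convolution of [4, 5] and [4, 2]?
Recompute circular convolution of [4, 5] and [4, 2]: y[0] = 4×4 + 5×2 = 26; y[1] = 4×2 + 5×4 = 28 → [26, 28]. Compare to given [28, 28]: they differ at index 0: given 28, correct 26, so answer: No

No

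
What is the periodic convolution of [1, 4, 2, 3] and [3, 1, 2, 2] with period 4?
Use y[k] = Σ_j f[j]·g[(k-j) mod 4]. y[0] = 1×3 + 4×2 + 2×2 + 3×1 = 18; y[1] = 1×1 + 4×3 + 2×2 + 3×2 = 23; y[2] = 1×2 + 4×1 + 2×3 + 3×2 = 18; y[3] = 1×2 + 4×2 + 2×1 + 3×3 = 21. Result: [18, 23, 18, 21]

[18, 23, 18, 21]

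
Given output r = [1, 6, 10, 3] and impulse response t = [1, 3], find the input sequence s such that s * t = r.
Deconvolve r=[1, 6, 10, 3] by t=[1, 3]. Since t[0]=1, solve forward: s[0] = r[0] / 1 = 1; s[1] = (r[1] - 1×3) / 1 = 3; s[2] = (r[2] - 3×3) / 1 = 1. So s = [1, 3, 1]. Check by forward convolution: r[0] = 1×1 = 1; r[1] = 1×3 + 3×1 = 6; r[2] = 3×3 + 1×1 = 10; r[3] = 1×3 = 3

[1, 3, 1]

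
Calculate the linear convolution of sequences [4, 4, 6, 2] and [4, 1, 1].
y[0] = 4×4 = 16; y[1] = 4×1 + 4×4 = 20; y[2] = 4×1 + 4×1 + 6×4 = 32; y[3] = 4×1 + 6×1 + 2×4 = 18; y[4] = 6×1 + 2×1 = 8; y[5] = 2×1 = 2

[16, 20, 32, 18, 8, 2]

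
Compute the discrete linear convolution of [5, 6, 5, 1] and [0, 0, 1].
y[0] = 5×0 = 0; y[1] = 5×0 + 6×0 = 0; y[2] = 5×1 + 6×0 + 5×0 = 5; y[3] = 6×1 + 5×0 + 1×0 = 6; y[4] = 5×1 + 1×0 = 5; y[5] = 1×1 = 1

[0, 0, 5, 6, 5, 1]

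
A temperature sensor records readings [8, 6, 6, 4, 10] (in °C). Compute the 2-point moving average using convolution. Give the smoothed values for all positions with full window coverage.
2-point moving average kernel = [1, 1]. Apply in 'valid' mode (full window coverage): avg[0] = (8 + 6) / 2 = 7.0; avg[1] = (6 + 6) / 2 = 6.0; avg[2] = (6 + 4) / 2 = 5.0; avg[3] = (4 + 10) / 2 = 7.0. Smoothed values: [7.0, 6.0, 5.0, 7.0]

[7.0, 6.0, 5.0, 7.0]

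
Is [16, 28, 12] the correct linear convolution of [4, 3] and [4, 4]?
Recompute linear convolution of [4, 3] and [4, 4]: y[0] = 4×4 = 16; y[1] = 4×4 + 3×4 = 28; y[2] = 3×4 = 12 → [16, 28, 12]. Given [16, 28, 12] matches, so answer: Yes

Yes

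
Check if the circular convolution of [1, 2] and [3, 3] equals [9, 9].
Recompute circular convolution of [1, 2] and [3, 3]: y[0] = 1×3 + 2×3 = 9; y[1] = 1×3 + 2×3 = 9 → [9, 9]. Given [9, 9] matches, so answer: Yes

Yes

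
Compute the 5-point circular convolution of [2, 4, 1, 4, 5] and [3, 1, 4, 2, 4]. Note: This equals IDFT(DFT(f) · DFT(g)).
Either evaluate y[k] = Σ_j f[j]·g[(k-j) mod 5] directly, or use IDFT(DFT(f) · DFT(g)). y[0] = 2×3 + 4×4 + 1×2 + 4×4 + 5×1 = 45; y[1] = 2×1 + 4×3 + 1×4 + 4×2 + 5×4 = 46; y[2] = 2×4 + 4×1 + 1×3 + 4×4 + 5×2 = 41; y[3] = 2×2 + 4×4 + 1×1 + 4×3 + 5×4 = 53; y[4] = 2×4 + 4×2 + 1×4 + 4×1 + 5×3 = 39. Result: [45, 46, 41, 53, 39]

[45, 46, 41, 53, 39]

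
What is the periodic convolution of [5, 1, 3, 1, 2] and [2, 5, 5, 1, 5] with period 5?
Use y[k] = Σ_j s[j]·t[(k-j) mod 5]. y[0] = 5×2 + 1×5 + 3×1 + 1×5 + 2×5 = 33; y[1] = 5×5 + 1×2 + 3×5 + 1×1 + 2×5 = 53; y[2] = 5×5 + 1×5 + 3×2 + 1×5 + 2×1 = 43; y[3] = 5×1 + 1×5 + 3×5 + 1×2 + 2×5 = 37; y[4] = 5×5 + 1×1 + 3×5 + 1×5 + 2×2 = 50. Result: [33, 53, 43, 37, 50]

[33, 53, 43, 37, 50]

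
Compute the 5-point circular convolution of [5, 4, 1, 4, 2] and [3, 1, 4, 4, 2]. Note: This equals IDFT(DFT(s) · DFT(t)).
Either evaluate y[k] = Σ_j s[j]·t[(k-j) mod 5] directly, or use IDFT(DFT(s) · DFT(t)). y[0] = 5×3 + 4×2 + 1×4 + 4×4 + 2×1 = 45; y[1] = 5×1 + 4×3 + 1×2 + 4×4 + 2×4 = 43; y[2] = 5×4 + 4×1 + 1×3 + 4×2 + 2×4 = 43; y[3] = 5×4 + 4×4 + 1×1 + 4×3 + 2×2 = 53; y[4] = 5×2 + 4×4 + 1×4 + 4×1 + 2×3 = 40. Result: [45, 43, 43, 53, 40]

[45, 43, 43, 53, 40]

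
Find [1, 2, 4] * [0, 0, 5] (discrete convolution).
y[0] = 1×0 = 0; y[1] = 1×0 + 2×0 = 0; y[2] = 1×5 + 2×0 + 4×0 = 5; y[3] = 2×5 + 4×0 = 10; y[4] = 4×5 = 20

[0, 0, 5, 10, 20]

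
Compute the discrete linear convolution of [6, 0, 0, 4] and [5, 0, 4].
y[0] = 6×5 = 30; y[1] = 6×0 + 0×5 = 0; y[2] = 6×4 + 0×0 + 0×5 = 24; y[3] = 0×4 + 0×0 + 4×5 = 20; y[4] = 0×4 + 4×0 = 0; y[5] = 4×4 = 16

[30, 0, 24, 20, 0, 16]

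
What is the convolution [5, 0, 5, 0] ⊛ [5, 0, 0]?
y[0] = 5×5 = 25; y[1] = 5×0 + 0×5 = 0; y[2] = 5×0 + 0×0 + 5×5 = 25; y[3] = 0×0 + 5×0 + 0×5 = 0; y[4] = 5×0 + 0×0 = 0; y[5] = 0×0 = 0

[25, 0, 25, 0, 0, 0]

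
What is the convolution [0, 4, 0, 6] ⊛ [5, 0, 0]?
y[0] = 0×5 = 0; y[1] = 0×0 + 4×5 = 20; y[2] = 0×0 + 4×0 + 0×5 = 0; y[3] = 4×0 + 0×0 + 6×5 = 30; y[4] = 0×0 + 6×0 = 0; y[5] = 6×0 = 0

[0, 20, 0, 30, 0, 0]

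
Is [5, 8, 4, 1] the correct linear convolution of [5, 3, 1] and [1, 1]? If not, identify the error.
Recompute linear convolution of [5, 3, 1] and [1, 1]: y[0] = 5×1 = 5; y[1] = 5×1 + 3×1 = 8; y[2] = 3×1 + 1×1 = 4; y[3] = 1×1 = 1 → [5, 8, 4, 1]. Given [5, 8, 4, 1] matches, so answer: Yes

Yes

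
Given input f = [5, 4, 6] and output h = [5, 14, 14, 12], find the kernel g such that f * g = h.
Output length 4 = len(f) + len(g) - 1 ⇒ len(g) = 2. Solve g forward using g[k] = (h[k] - Σ_{i≥1} f[i]·g[k-i]) / f[0]: g[0] = h[0] / f[0] = 5 / 5 = 1; g[1] = (h[1] - 4×1) / f[0] = (14 - 4×1) / 5 = 2. So g = [1, 2]. Forward-check [5, 4, 6] * [1, 2]: h[0] = 5×1 = 5; h[1] = 5×2 + 4×1 = 14; h[2] = 4×2 + 6×1 = 14; h[3] = 6×2 = 12 → [5, 14, 14, 12] ✓

[1, 2]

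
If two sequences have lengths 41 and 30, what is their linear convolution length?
Linear/full convolution length: m + n - 1 = 41 + 30 - 1 = 70

70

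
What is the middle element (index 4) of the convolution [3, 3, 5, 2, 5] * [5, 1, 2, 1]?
Use y[k] = Σ_i a[i]·b[k-i] at k=4. y[4] = 3×1 + 5×2 + 2×1 + 5×5 = 40

40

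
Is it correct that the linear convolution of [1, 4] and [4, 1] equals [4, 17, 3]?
Recompute linear convolution of [1, 4] and [4, 1]: y[0] = 1×4 = 4; y[1] = 1×1 + 4×4 = 17; y[2] = 4×1 = 4 → [4, 17, 4]. Compare to given [4, 17, 3]: they differ at index 2: given 3, correct 4, so answer: No

No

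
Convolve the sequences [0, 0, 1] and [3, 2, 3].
y[0] = 0×3 = 0; y[1] = 0×2 + 0×3 = 0; y[2] = 0×3 + 0×2 + 1×3 = 3; y[3] = 0×3 + 1×2 = 2; y[4] = 1×3 = 3

[0, 0, 3, 2, 3]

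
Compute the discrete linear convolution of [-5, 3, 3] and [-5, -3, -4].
y[0] = -5×-5 = 25; y[1] = -5×-3 + 3×-5 = 0; y[2] = -5×-4 + 3×-3 + 3×-5 = -4; y[3] = 3×-4 + 3×-3 = -21; y[4] = 3×-4 = -12

[25, 0, -4, -21, -12]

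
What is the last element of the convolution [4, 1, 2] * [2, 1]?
Use y[k] = Σ_i a[i]·b[k-i] at k=3. y[3] = 2×1 = 2

2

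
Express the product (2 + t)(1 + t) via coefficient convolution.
Ascending coefficients: a = [2, 1], b = [1, 1]. c[0] = 2×1 = 2; c[1] = 2×1 + 1×1 = 3; c[2] = 1×1 = 1. Result coefficients: [2, 3, 1] → 2 + 3t + t^2

2 + 3t + t^2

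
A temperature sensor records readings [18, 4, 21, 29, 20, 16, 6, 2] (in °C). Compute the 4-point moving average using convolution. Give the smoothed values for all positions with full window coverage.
4-point moving average kernel = [1, 1, 1, 1]. Apply in 'valid' mode (full window coverage): avg[0] = (18 + 4 + 21 + 29) / 4 = 18.0; avg[1] = (4 + 21 + 29 + 20) / 4 = 18.5; avg[2] = (21 + 29 + 20 + 16) / 4 = 21.5; avg[3] = (29 + 20 + 16 + 6) / 4 = 17.75; avg[4] = (20 + 16 + 6 + 2) / 4 = 11.0. Smoothed values: [18.0, 18.5, 21.5, 17.75, 11.0]

[18.0, 18.5, 21.5, 17.75, 11.0]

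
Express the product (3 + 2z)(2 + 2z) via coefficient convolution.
Ascending coefficients: a = [3, 2], b = [2, 2]. c[0] = 3×2 = 6; c[1] = 3×2 + 2×2 = 10; c[2] = 2×2 = 4. Result coefficients: [6, 10, 4] → 6 + 10z + 4z^2

6 + 10z + 4z^2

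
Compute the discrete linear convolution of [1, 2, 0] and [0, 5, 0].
y[0] = 1×0 = 0; y[1] = 1×5 + 2×0 = 5; y[2] = 1×0 + 2×5 + 0×0 = 10; y[3] = 2×0 + 0×5 = 0; y[4] = 0×0 = 0

[0, 5, 10, 0, 0]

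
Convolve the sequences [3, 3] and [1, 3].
y[0] = 3×1 = 3; y[1] = 3×3 + 3×1 = 12; y[2] = 3×3 = 9

[3, 12, 9]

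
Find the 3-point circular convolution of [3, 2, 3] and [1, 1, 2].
Use y[k] = Σ_j s[j]·t[(k-j) mod 3]. y[0] = 3×1 + 2×2 + 3×1 = 10; y[1] = 3×1 + 2×1 + 3×2 = 11; y[2] = 3×2 + 2×1 + 3×1 = 11. Result: [10, 11, 11]

[10, 11, 11]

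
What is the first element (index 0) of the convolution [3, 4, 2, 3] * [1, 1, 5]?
Use y[k] = Σ_i a[i]·b[k-i] at k=0. y[0] = 3×1 = 3

3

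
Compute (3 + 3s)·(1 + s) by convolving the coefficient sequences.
Ascending coefficients: a = [3, 3], b = [1, 1]. c[0] = 3×1 = 3; c[1] = 3×1 + 3×1 = 6; c[2] = 3×1 = 3. Result coefficients: [3, 6, 3] → 3 + 6s + 3s^2

3 + 6s + 3s^2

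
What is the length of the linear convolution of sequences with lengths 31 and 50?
Linear/full convolution length: m + n - 1 = 31 + 50 - 1 = 80

80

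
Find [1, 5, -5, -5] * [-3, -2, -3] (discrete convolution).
y[0] = 1×-3 = -3; y[1] = 1×-2 + 5×-3 = -17; y[2] = 1×-3 + 5×-2 + -5×-3 = 2; y[3] = 5×-3 + -5×-2 + -5×-3 = 10; y[4] = -5×-3 + -5×-2 = 25; y[5] = -5×-3 = 15

[-3, -17, 2, 10, 25, 15]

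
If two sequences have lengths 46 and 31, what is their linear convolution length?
Linear/full convolution length: m + n - 1 = 46 + 31 - 1 = 76

76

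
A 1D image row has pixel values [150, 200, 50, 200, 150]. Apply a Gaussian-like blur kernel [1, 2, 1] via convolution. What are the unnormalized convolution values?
Convolve image row [150, 200, 50, 200, 150] with kernel [1, 2, 1]: y[0] = 150×1 = 150; y[1] = 150×2 + 200×1 = 500; y[2] = 150×1 + 200×2 + 50×1 = 600; y[3] = 200×1 + 50×2 + 200×1 = 500; y[4] = 50×1 + 200×2 + 150×1 = 600; y[5] = 200×1 + 150×2 = 500; y[6] = 150×1 = 150 → [150, 500, 600, 500, 600, 500, 150]. Normalization factor = sum(kernel) = 4.

[150, 500, 600, 500, 600, 500, 150]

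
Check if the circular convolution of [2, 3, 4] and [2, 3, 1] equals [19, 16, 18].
Recompute circular convolution of [2, 3, 4] and [2, 3, 1]: y[0] = 2×2 + 3×1 + 4×3 = 19; y[1] = 2×3 + 3×2 + 4×1 = 16; y[2] = 2×1 + 3×3 + 4×2 = 19 → [19, 16, 19]. Compare to given [19, 16, 18]: they differ at index 2: given 18, correct 19, so answer: No

No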